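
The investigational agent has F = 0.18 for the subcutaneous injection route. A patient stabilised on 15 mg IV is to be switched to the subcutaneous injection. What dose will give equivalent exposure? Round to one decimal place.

D_subcutaneous = 83.3 mg

For equal systemic exposure: F × D_ev = D_iv
D_ev = D_iv / F = 15 / 0.18 = 83.3333 mg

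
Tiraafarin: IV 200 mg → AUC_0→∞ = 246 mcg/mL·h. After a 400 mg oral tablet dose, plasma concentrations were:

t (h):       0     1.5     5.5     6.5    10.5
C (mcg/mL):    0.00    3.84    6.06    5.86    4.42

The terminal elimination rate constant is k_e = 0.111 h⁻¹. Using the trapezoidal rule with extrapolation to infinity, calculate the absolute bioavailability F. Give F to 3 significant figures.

F = 0.181

Trapezoidal AUC_0→10.5 (oral tablet):
  [0→1.5]: (0.00+3.84)/2 × 1.5 = 2.88
  [1.5→5.5]: (3.84+6.06)/2 × 4 = 19.8
  [5.5→6.5]: (6.06+5.86)/2 × 1 = 5.96
  [6.5→10.5]: (5.86+4.42)/2 × 4 = 20.56
  Sum = 49.2 mcg/mL·h
Tail: C_last/k_e = 4.42/0.111 = 39.820
AUC_0→∞ (oral tablet) = 49.2 + 39.820 = 89.02 mcg/mL·h
F = (AUC_ev/D_ev)/(AUC_iv/D_iv) = (89.02/400)/(246/200) = 0.22255/1.23 = 0.1809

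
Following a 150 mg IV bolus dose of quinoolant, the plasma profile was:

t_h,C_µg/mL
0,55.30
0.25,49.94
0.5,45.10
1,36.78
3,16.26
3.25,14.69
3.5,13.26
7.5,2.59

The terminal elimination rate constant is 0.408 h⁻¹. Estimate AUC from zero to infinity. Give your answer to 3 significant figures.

Trapezoidal AUC_0→7.5:
  [0→0.25]: (55.30+49.94)/2 × 0.25 = 13.155
  [0.25→0.5]: (49.94+45.10)/2 × 0.25 = 11.88
  [0.5→1]: (45.10+36.78)/2 × 0.5 = 20.47
  [1→3]: (36.78+16.26)/2 × 2 = 53.04
  [3→3.25]: (16.26+14.69)/2 × 0.25 = 3.86875
  [3.25→3.5]: (14.69+13.26)/2 × 0.25 = 3.49375
  [3.5→7.5]: (13.26+2.59)/2 × 4 = 31.7
  Sum = 137.6075 µg/mL·h
Extrapolated tail: C_last / k_e = 2.59 / 0.408 = 6.348
AUC_0→∞ = 137.6075 + 6.348 = 143.9555 µg/mL·h

AUC = 144 µg/mL·h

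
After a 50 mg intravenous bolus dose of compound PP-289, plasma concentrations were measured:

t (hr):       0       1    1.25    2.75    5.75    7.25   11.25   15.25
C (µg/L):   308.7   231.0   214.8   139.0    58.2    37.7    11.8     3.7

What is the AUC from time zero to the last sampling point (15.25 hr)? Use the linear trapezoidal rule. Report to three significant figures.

AUC = 1090 µg/L·hr

Trapezoidal AUC_0→15.25:
  [0→1]: (308.7+231.0)/2 × 1 = 269.85
  [1→1.25]: (231.0+214.8)/2 × 0.25 = 55.725
  [1.25→2.75]: (214.8+139.0)/2 × 1.5 = 265.35
  [2.75→5.75]: (139.0+58.2)/2 × 3 = 295.8
  [5.75→7.25]: (58.2+37.7)/2 × 1.5 = 71.925
  [7.25→11.25]: (37.7+11.8)/2 × 4 = 99.0
  [11.25→15.25]: (11.8+3.7)/2 × 4 = 31.0
  Sum = 1088.65 µg/L·hr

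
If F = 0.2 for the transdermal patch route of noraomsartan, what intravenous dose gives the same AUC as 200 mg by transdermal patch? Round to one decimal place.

D_iv = 40.0 mg

Systemic exposure from an extravascular dose = F × D_ev, so the equivalent IV dose is F × D_ev.
D_iv = F × D_ev = 0.2 × 200 = 40 mg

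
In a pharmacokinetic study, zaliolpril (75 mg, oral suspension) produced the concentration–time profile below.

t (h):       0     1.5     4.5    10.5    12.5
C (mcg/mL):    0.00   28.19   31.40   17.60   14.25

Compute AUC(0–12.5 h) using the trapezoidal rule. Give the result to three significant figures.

AUC = 289 mcg/mL·h

Trapezoidal AUC_0→12.5:
  [0→1.5]: (0.00+28.19)/2 × 1.5 = 21.1425
  [1.5→4.5]: (28.19+31.40)/2 × 3 = 89.385
  [4.5→10.5]: (31.40+17.60)/2 × 6 = 147.0
  [10.5→12.5]: (17.60+14.25)/2 × 2 = 31.85
  Sum = 289.3775 mcg/mL·h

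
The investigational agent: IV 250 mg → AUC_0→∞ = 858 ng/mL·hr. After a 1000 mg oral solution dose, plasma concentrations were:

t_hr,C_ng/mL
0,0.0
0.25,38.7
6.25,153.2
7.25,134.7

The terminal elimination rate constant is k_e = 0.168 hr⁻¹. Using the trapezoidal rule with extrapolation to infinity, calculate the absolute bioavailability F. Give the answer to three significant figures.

Trapezoidal AUC_0→7.25 (oral solution):
  [0→0.25]: (0.0+38.7)/2 × 0.25 = 4.8375
  [0.25→6.25]: (38.7+153.2)/2 × 6 = 575.7
  [6.25→7.25]: (153.2+134.7)/2 × 1 = 143.95
  Sum = 724.4875 ng/mL·hr
Tail: C_last/k_e = 134.7/0.168 = 801.786
AUC_0→∞ (oral solution) = 724.4875 + 801.786 = 1526.2735 ng/mL·hr
F = (AUC_ev/D_ev)/(AUC_iv/D_iv) = (1526.2735/1000)/(858/250) = 1.5262735/3.432 = 0.4447

F = 0.445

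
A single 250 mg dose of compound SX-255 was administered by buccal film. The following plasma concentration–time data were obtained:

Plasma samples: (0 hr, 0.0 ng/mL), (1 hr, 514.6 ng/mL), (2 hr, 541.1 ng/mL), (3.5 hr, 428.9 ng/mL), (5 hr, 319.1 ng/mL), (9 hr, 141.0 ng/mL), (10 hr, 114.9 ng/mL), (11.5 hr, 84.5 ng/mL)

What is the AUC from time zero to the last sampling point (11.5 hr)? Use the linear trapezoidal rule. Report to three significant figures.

AUC = 3270 ng/mL·hr

Trapezoidal AUC_0→11.5:
  [0→1]: (0.0+514.6)/2 × 1 = 257.3
  [1→2]: (514.6+541.1)/2 × 1 = 527.85
  [2→3.5]: (541.1+428.9)/2 × 1.5 = 727.5
  [3.5→5]: (428.9+319.1)/2 × 1.5 = 561.0
  [5→9]: (319.1+141.0)/2 × 4 = 920.2
  [9→10]: (141.0+114.9)/2 × 1 = 127.95
  [10→11.5]: (114.9+84.5)/2 × 1.5 = 149.55
  Sum = 3271.35 ng/mL·hr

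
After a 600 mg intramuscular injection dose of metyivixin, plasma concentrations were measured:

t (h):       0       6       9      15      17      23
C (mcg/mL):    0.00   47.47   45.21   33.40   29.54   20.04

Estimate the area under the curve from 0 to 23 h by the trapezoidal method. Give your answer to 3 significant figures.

AUC = 729 mcg/mL·h

Trapezoidal AUC_0→23:
  [0→6]: (0.00+47.47)/2 × 6 = 142.41
  [6→9]: (47.47+45.21)/2 × 3 = 139.02
  [9→15]: (45.21+33.40)/2 × 6 = 235.83
  [15→17]: (33.40+29.54)/2 × 2 = 62.94
  [17→23]: (29.54+20.04)/2 × 6 = 148.74
  Sum = 728.94 mcg/mL·h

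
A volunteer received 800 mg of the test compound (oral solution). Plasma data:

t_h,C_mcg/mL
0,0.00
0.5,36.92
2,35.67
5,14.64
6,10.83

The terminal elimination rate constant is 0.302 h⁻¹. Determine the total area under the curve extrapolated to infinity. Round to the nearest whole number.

AUC = 188 mcg/mL·h

Trapezoidal AUC_0→6:
  [0→0.5]: (0.00+36.92)/2 × 0.5 = 9.23
  [0.5→2]: (36.92+35.67)/2 × 1.5 = 54.4425
  [2→5]: (35.67+14.64)/2 × 3 = 75.465
  [5→6]: (14.64+10.83)/2 × 1 = 12.735
  Sum = 151.8725 mcg/mL·h
Extrapolated tail: C_last / k_e = 10.83 / 0.302 = 35.861
AUC_0→∞ = 151.8725 + 35.861 = 187.7335 mcg/mL·h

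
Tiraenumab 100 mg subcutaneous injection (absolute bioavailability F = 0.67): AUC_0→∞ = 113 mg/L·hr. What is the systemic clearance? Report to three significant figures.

CL = 0.593 L/hr

CL = F × Dose / AUC_0→∞
   = 0.67 × 100 / 113 = 0.59292 L/hr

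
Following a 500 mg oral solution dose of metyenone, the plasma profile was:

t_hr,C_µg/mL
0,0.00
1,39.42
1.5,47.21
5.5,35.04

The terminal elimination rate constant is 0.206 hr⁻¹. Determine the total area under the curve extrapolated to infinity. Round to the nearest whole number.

Trapezoidal AUC_0→5.5:
  [0→1]: (0.00+39.42)/2 × 1 = 19.71
  [1→1.5]: (39.42+47.21)/2 × 0.5 = 21.6575
  [1.5→5.5]: (47.21+35.04)/2 × 4 = 164.5
  Sum = 205.8675 µg/mL·hr
Extrapolated tail: C_last / k_e = 35.04 / 0.206 = 170.097
AUC_0→∞ = 205.8675 + 170.097 = 375.9645 µg/mL·hr

AUC = 376 µg/mL·hr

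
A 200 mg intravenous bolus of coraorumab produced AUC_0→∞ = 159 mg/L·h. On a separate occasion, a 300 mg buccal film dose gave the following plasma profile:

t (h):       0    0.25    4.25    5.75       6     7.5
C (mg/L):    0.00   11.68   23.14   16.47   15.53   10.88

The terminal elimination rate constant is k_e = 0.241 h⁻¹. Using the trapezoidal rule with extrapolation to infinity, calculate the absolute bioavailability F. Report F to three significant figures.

Trapezoidal AUC_0→7.5 (buccal film):
  [0→0.25]: (0.00+11.68)/2 × 0.25 = 1.46
  [0.25→4.25]: (11.68+23.14)/2 × 4 = 69.64
  [4.25→5.75]: (23.14+16.47)/2 × 1.5 = 29.7075
  [5.75→6]: (16.47+15.53)/2 × 0.25 = 4.0
  [6→7.5]: (15.53+10.88)/2 × 1.5 = 19.8075
  Sum = 124.615 mg/L·h
Tail: C_last/k_e = 10.88/0.241 = 45.145
AUC_0→∞ (buccal film) = 124.615 + 45.145 = 169.76 mg/L·h
F = (AUC_ev/D_ev)/(AUC_iv/D_iv) = (169.76/300)/(159/200) = 0.565867/0.795 = 0.7118

F = 0.712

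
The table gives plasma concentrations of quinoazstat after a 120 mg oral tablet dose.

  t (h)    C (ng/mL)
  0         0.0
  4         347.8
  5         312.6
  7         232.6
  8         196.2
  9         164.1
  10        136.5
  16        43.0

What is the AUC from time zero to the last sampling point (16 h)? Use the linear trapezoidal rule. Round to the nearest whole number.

AUC = 2654 ng/mL·h

Trapezoidal AUC_0→16:
  [0→4]: (0.0+347.8)/2 × 4 = 695.6
  [4→5]: (347.8+312.6)/2 × 1 = 330.2
  [5→7]: (312.6+232.6)/2 × 2 = 545.2
  [7→8]: (232.6+196.2)/2 × 1 = 214.4
  [8→9]: (196.2+164.1)/2 × 1 = 180.15
  [9→10]: (164.1+136.5)/2 × 1 = 150.3
  [10→16]: (136.5+43.0)/2 × 6 = 538.5
  Sum = 2654.35 ng/mL·h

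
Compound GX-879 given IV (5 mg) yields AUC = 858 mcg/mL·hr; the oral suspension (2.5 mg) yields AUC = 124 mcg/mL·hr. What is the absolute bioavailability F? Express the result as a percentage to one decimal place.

F = 28.9%

F = (AUC_ev / D_ev) / (AUC_iv / D_iv)
  = (124/2.5) / (858/5)
  = 49.6 / 171.6 = 0.2890
  = 28.90%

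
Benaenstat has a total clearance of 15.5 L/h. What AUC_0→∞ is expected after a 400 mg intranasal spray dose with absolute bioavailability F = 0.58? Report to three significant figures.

AUC = 15.0 mg/L·h

AUC_0→∞ = F × Dose / CL
        = 0.58 × 400 / 15.5 = 14.9677 mg/L·h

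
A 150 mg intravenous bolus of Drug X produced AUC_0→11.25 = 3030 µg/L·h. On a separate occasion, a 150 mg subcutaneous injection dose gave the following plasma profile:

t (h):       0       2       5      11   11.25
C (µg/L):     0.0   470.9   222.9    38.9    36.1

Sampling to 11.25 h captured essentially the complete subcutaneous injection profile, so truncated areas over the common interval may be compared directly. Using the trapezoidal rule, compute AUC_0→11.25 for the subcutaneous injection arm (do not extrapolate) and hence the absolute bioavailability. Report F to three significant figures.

F = 0.761

Trapezoidal AUC_0→11.25 (subcutaneous injection):
  [0→2]: (0.0+470.9)/2 × 2 = 470.9
  [2→5]: (470.9+222.9)/2 × 3 = 1040.7
  [5→11]: (222.9+38.9)/2 × 6 = 785.4
  [11→11.25]: (38.9+36.1)/2 × 0.25 = 9.375
  Sum = 2306.375 µg/L·h
F = (AUC_ev/D_ev)/(AUC_iv/D_iv) = (2306.375/150)/(3030/150) = 15.3758/20.2 = 0.7612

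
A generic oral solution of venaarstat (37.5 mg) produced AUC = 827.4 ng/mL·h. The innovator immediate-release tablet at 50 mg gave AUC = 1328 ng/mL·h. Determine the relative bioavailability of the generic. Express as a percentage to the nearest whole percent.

F_rel = 83%

F_rel = (AUC_test/D_test) / (AUC_ref/D_ref)
      = (827.4/37.5) / (1328/50)
      = 22.064 / 26.56 = 0.8307 = 83.07%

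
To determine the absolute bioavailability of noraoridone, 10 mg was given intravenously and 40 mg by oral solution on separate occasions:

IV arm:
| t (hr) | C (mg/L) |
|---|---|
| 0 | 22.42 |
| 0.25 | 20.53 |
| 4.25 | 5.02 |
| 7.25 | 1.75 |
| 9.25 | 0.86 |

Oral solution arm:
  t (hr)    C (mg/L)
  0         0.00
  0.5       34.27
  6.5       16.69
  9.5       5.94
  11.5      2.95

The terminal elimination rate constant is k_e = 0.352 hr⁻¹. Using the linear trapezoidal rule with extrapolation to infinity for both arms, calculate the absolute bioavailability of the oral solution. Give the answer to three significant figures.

F = 0.742

Trapezoidal AUC_0→9.25 (IV):
  [0→0.25]: (22.42+20.53)/2 × 0.25 = 5.36875
  [0.25→4.25]: (20.53+5.02)/2 × 4 = 51.1
  [4.25→7.25]: (5.02+1.75)/2 × 3 = 10.155
  [7.25→9.25]: (1.75+0.86)/2 × 2 = 2.61
  Sum = 69.23375 mg/L·hr
IV tail: 0.86/0.352 = 2.443; AUC_iv,0→∞ = 69.23375 + 2.443 = 71.67675 mg/L·hr
Trapezoidal AUC_0→11.5 (oral solution):
  [0→0.5]: (0.00+34.27)/2 × 0.5 = 8.5675
  [0.5→6.5]: (34.27+16.69)/2 × 6 = 152.88
  [6.5→9.5]: (16.69+5.94)/2 × 3 = 33.945
  [9.5→11.5]: (5.94+2.95)/2 × 2 = 8.89
  Sum = 204.2825 mg/L·hr
oral solution tail: 2.95/0.352 = 8.381; AUC_ev,0→∞ = 204.2825 + 8.381 = 212.6635 mg/L·hr
F = (AUC_ev/D_ev)/(AUC_iv/D_iv) = (212.6635/40)/(71.67675/10) = 5.3165875/7.167675 = 0.7417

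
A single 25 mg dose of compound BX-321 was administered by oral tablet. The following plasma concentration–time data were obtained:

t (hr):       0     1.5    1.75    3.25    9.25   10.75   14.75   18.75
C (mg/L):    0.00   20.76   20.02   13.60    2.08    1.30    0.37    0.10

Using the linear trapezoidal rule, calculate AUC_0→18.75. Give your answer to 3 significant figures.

AUC = 99.7 mg/L·hr

Trapezoidal AUC_0→18.75:
  [0→1.5]: (0.00+20.76)/2 × 1.5 = 15.57
  [1.5→1.75]: (20.76+20.02)/2 × 0.25 = 5.0975
  [1.75→3.25]: (20.02+13.60)/2 × 1.5 = 25.215
  [3.25→9.25]: (13.60+2.08)/2 × 6 = 47.04
  [9.25→10.75]: (2.08+1.30)/2 × 1.5 = 2.535
  [10.75→14.75]: (1.30+0.37)/2 × 4 = 3.34
  [14.75→18.75]: (0.37+0.10)/2 × 4 = 0.94
  Sum = 99.7375 mg/L·hr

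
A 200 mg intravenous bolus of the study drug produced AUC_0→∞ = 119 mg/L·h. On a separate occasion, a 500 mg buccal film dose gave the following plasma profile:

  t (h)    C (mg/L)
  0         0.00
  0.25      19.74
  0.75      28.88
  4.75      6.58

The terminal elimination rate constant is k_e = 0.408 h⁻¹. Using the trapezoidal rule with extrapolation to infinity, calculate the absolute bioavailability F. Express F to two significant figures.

Trapezoidal AUC_0→4.75 (buccal film):
  [0→0.25]: (0.00+19.74)/2 × 0.25 = 2.4675
  [0.25→0.75]: (19.74+28.88)/2 × 0.5 = 12.155
  [0.75→4.75]: (28.88+6.58)/2 × 4 = 70.92
  Sum = 85.5425 mg/L·h
Tail: C_last/k_e = 6.58/0.408 = 16.127
AUC_0→∞ (buccal film) = 85.5425 + 16.127 = 101.6695 mg/L·h
F = (AUC_ev/D_ev)/(AUC_iv/D_iv) = (101.6695/500)/(119/200) = 0.203339/0.595 = 0.3417

F = 0.34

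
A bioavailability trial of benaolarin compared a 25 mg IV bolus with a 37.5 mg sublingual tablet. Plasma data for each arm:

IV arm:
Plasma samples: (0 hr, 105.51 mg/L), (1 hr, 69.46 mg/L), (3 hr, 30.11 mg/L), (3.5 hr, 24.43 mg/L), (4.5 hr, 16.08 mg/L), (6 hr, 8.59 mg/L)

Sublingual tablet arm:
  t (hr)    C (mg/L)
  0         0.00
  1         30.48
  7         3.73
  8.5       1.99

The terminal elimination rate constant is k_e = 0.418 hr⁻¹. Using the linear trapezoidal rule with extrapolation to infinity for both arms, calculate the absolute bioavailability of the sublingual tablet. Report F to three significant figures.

Trapezoidal AUC_0→6 (IV):
  [0→1]: (105.51+69.46)/2 × 1 = 87.485
  [1→3]: (69.46+30.11)/2 × 2 = 99.57
  [3→3.5]: (30.11+24.43)/2 × 0.5 = 13.635
  [3.5→4.5]: (24.43+16.08)/2 × 1 = 20.255
  [4.5→6]: (16.08+8.59)/2 × 1.5 = 18.5025
  Sum = 239.4475 mg/L·hr
IV tail: 8.59/0.418 = 20.550; AUC_iv,0→∞ = 239.4475 + 20.550 = 259.9975 mg/L·hr
Trapezoidal AUC_0→8.5 (sublingual tablet):
  [0→1]: (0.00+30.48)/2 × 1 = 15.24
  [1→7]: (30.48+3.73)/2 × 6 = 102.63
  [7→8.5]: (3.73+1.99)/2 × 1.5 = 4.29
  Sum = 122.16 mg/L·hr
sublingual tablet tail: 1.99/0.418 = 4.761; AUC_ev,0→∞ = 122.16 + 4.761 = 126.921 mg/L·hr
F = (AUC_ev/D_ev)/(AUC_iv/D_iv) = (126.921/37.5)/(259.9975/25) = 3.38456/10.3999 = 0.3254

F = 0.325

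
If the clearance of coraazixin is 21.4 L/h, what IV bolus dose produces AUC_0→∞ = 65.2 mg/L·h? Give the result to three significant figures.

Dose_iv = CL × AUC_0→∞
     = 21.4 × 65.2 = 1395.28 mg

Dose = 1400 mg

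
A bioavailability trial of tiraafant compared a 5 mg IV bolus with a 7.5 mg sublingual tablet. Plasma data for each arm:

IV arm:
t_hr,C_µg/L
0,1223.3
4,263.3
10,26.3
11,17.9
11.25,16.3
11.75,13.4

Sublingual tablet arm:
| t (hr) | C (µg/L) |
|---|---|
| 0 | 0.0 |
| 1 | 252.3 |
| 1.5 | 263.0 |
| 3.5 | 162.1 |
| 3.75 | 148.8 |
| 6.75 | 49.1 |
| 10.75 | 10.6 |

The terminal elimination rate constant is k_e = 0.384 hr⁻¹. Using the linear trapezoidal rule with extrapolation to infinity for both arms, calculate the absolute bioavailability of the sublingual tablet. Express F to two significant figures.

Trapezoidal AUC_0→11.75 (IV):
  [0→4]: (1223.3+263.3)/2 × 4 = 2973.2
  [4→10]: (263.3+26.3)/2 × 6 = 868.8
  [10→11]: (26.3+17.9)/2 × 1 = 22.1
  [11→11.25]: (17.9+16.3)/2 × 0.25 = 4.275
  [11.25→11.75]: (16.3+13.4)/2 × 0.5 = 7.425
  Sum = 3875.8 µg/L·hr
IV tail: 13.4/0.384 = 34.896; AUC_iv,0→∞ = 3875.8 + 34.896 = 3910.696 µg/L·hr
Trapezoidal AUC_0→10.75 (sublingual tablet):
  [0→1]: (0.0+252.3)/2 × 1 = 126.15
  [1→1.5]: (252.3+263.0)/2 × 0.5 = 128.825
  [1.5→3.5]: (263.0+162.1)/2 × 2 = 425.1
  [3.5→3.75]: (162.1+148.8)/2 × 0.25 = 38.8625
  [3.75→6.75]: (148.8+49.1)/2 × 3 = 296.85
  [6.75→10.75]: (49.1+10.6)/2 × 4 = 119.4
  Sum = 1135.1875 µg/L·hr
sublingual tablet tail: 10.6/0.384 = 27.604; AUC_ev,0→∞ = 1135.1875 + 27.604 = 1162.7915 µg/L·hr
F = (AUC_ev/D_ev)/(AUC_iv/D_iv) = (1162.7915/7.5)/(3910.696/5) = 155.039/782.1392 = 0.1982

F = 0.20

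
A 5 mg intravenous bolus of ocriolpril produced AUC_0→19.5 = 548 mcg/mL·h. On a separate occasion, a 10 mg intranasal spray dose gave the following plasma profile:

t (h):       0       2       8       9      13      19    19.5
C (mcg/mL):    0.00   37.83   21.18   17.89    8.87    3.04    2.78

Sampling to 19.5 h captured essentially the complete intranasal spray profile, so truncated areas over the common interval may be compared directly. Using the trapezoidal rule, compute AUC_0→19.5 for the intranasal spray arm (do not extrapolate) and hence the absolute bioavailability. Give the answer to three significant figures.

F = 0.297

Trapezoidal AUC_0→19.5 (intranasal spray):
  [0→2]: (0.00+37.83)/2 × 2 = 37.83
  [2→8]: (37.83+21.18)/2 × 6 = 177.03
  [8→9]: (21.18+17.89)/2 × 1 = 19.535
  [9→13]: (17.89+8.87)/2 × 4 = 53.52
  [13→19]: (8.87+3.04)/2 × 6 = 35.73
  [19→19.5]: (3.04+2.78)/2 × 0.5 = 1.455
  Sum = 325.1 mcg/mL·h
F = (AUC_ev/D_ev)/(AUC_iv/D_iv) = (325.1/10)/(548/5) = 32.51/109.6 = 0.2966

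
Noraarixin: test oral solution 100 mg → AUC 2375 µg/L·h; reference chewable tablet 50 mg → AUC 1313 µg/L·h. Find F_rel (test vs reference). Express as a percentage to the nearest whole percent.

F_rel = 90%

F_rel = (AUC_test/D_test) / (AUC_ref/D_ref)
      = (2375/100) / (1313/50)
      = 23.75 / 26.26 = 0.9044 = 90.44%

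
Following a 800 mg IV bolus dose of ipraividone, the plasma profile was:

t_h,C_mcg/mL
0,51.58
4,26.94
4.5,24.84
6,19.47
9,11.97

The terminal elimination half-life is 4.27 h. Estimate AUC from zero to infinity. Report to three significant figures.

Trapezoidal AUC_0→9:
  [0→4]: (51.58+26.94)/2 × 4 = 157.04
  [4→4.5]: (26.94+24.84)/2 × 0.5 = 12.945
  [4.5→6]: (24.84+19.47)/2 × 1.5 = 33.2325
  [6→9]: (19.47+11.97)/2 × 3 = 47.16
  Sum = 250.3775 mcg/mL·h
k_e = ln2 / t½ = 0.693147 / 4.27 = 0.1623 h^-1
Extrapolated tail: C_last / k_e = 11.97 / 0.1623 = 73.752
AUC_0→∞ = 250.3775 + 73.752 = 324.1295 mcg/mL·h

AUC = 324 mcg/mL·h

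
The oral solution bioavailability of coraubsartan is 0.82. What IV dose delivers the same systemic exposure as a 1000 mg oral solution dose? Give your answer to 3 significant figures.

Systemic exposure from an extravascular dose = F × D_ev, so the equivalent IV dose is F × D_ev.
D_iv = F × D_ev = 0.82 × 1000 = 820 mg

D_iv = 820 mg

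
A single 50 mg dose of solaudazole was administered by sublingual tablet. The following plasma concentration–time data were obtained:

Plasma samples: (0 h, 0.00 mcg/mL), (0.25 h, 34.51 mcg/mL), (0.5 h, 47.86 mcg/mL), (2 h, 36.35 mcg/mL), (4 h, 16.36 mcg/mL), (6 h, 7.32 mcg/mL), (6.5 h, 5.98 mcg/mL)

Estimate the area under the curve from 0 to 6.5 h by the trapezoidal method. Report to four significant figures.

AUC = 157.5 mcg/mL·h

Trapezoidal AUC_0→6.5:
  [0→0.25]: (0.00+34.51)/2 × 0.25 = 4.31375
  [0.25→0.5]: (34.51+47.86)/2 × 0.25 = 10.29625
  [0.5→2]: (47.86+36.35)/2 × 1.5 = 63.1575
  [2→4]: (36.35+16.36)/2 × 2 = 52.71
  [4→6]: (16.36+7.32)/2 × 2 = 23.68
  [6→6.5]: (7.32+5.98)/2 × 0.5 = 3.325
  Sum = 157.4825 mcg/mL·h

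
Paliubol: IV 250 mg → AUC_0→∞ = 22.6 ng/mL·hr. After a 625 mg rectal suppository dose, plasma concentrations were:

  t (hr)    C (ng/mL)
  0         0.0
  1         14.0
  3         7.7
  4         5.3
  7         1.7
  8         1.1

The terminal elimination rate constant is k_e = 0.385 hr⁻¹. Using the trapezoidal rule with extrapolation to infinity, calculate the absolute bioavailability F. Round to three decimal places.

Trapezoidal AUC_0→8 (rectal suppository):
  [0→1]: (0.0+14.0)/2 × 1 = 7.0
  [1→3]: (14.0+7.7)/2 × 2 = 21.7
  [3→4]: (7.7+5.3)/2 × 1 = 6.5
  [4→7]: (5.3+1.7)/2 × 3 = 10.5
  [7→8]: (1.7+1.1)/2 × 1 = 1.4
  Sum = 47.1 ng/mL·hr
Tail: C_last/k_e = 1.1/0.385 = 2.857
AUC_0→∞ (rectal suppository) = 47.1 + 2.857 = 49.957 ng/mL·hr
F = (AUC_ev/D_ev)/(AUC_iv/D_iv) = (49.957/625)/(22.6/250) = 0.0799312/0.0904 = 0.8842

F = 0.884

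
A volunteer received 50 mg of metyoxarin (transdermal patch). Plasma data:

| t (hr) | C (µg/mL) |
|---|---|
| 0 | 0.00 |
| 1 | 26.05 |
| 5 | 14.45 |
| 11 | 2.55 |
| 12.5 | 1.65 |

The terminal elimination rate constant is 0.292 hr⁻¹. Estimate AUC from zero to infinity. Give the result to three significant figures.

AUC = 154 µg/mL·hr

Trapezoidal AUC_0→12.5:
  [0→1]: (0.00+26.05)/2 × 1 = 13.025
  [1→5]: (26.05+14.45)/2 × 4 = 81.0
  [5→11]: (14.45+2.55)/2 × 6 = 51.0
  [11→12.5]: (2.55+1.65)/2 × 1.5 = 3.15
  Sum = 148.175 µg/mL·hr
Extrapolated tail: C_last / k_e = 1.65 / 0.292 = 5.651
AUC_0→∞ = 148.175 + 5.651 = 153.826 µg/mL·hr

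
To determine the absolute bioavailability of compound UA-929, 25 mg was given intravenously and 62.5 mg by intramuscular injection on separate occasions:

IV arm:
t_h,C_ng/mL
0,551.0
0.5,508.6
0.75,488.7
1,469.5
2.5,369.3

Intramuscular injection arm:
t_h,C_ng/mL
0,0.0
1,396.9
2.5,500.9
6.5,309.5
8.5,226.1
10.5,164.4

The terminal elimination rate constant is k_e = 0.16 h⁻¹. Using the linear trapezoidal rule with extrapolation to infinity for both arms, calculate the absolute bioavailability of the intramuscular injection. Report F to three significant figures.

Trapezoidal AUC_0→2.5 (IV):
  [0→0.5]: (551.0+508.6)/2 × 0.5 = 264.9
  [0.5→0.75]: (508.6+488.7)/2 × 0.25 = 124.6625
  [0.75→1]: (488.7+469.5)/2 × 0.25 = 119.775
  [1→2.5]: (469.5+369.3)/2 × 1.5 = 629.1
  Sum = 1138.4375 ng/mL·h
IV tail: 369.3/0.16 = 2308.125; AUC_iv,0→∞ = 1138.4375 + 2308.125 = 3446.5625 ng/mL·h
Trapezoidal AUC_0→10.5 (intramuscular injection):
  [0→1]: (0.0+396.9)/2 × 1 = 198.45
  [1→2.5]: (396.9+500.9)/2 × 1.5 = 673.35
  [2.5→6.5]: (500.9+309.5)/2 × 4 = 1620.8
  [6.5→8.5]: (309.5+226.1)/2 × 2 = 535.6
  [8.5→10.5]: (226.1+164.4)/2 × 2 = 390.5
  Sum = 3418.7 ng/mL·h
intramuscular injection tail: 164.4/0.16 = 1027.500; AUC_ev,0→∞ = 3418.7 + 1027.500 = 4446.2 ng/mL·h
F = (AUC_ev/D_ev)/(AUC_iv/D_iv) = (4446.2/62.5)/(3446.5625/25) = 71.1392/137.8625 = 0.5160

F = 0.516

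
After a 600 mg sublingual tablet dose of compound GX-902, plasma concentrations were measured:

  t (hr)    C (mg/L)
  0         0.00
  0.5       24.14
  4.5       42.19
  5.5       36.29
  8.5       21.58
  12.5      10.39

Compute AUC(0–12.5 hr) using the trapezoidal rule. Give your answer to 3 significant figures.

Trapezoidal AUC_0→12.5:
  [0→0.5]: (0.00+24.14)/2 × 0.5 = 6.035
  [0.5→4.5]: (24.14+42.19)/2 × 4 = 132.66
  [4.5→5.5]: (42.19+36.29)/2 × 1 = 39.24
  [5.5→8.5]: (36.29+21.58)/2 × 3 = 86.805
  [8.5→12.5]: (21.58+10.39)/2 × 4 = 63.94
  Sum = 328.68 mg/L·hr

AUC = 329 mg/L·hr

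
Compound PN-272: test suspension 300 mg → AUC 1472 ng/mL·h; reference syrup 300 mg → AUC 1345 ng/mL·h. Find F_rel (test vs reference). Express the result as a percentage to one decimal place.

F_rel = 109.4%

F_rel = (AUC_test/D_test) / (AUC_ref/D_ref)
      = (1472/300) / (1345/300)
      = 4.90667 / 4.48333 = 1.0944 = 109.44%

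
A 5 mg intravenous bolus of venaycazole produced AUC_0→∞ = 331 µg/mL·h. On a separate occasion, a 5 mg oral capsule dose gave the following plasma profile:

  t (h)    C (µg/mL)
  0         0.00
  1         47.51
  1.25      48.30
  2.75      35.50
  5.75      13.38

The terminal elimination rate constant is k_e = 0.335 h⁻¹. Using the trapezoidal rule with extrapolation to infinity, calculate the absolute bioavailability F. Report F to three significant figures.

Trapezoidal AUC_0→5.75 (oral capsule):
  [0→1]: (0.00+47.51)/2 × 1 = 23.755
  [1→1.25]: (47.51+48.30)/2 × 0.25 = 11.97625
  [1.25→2.75]: (48.30+35.50)/2 × 1.5 = 62.85
  [2.75→5.75]: (35.50+13.38)/2 × 3 = 73.32
  Sum = 171.90125 µg/mL·h
Tail: C_last/k_e = 13.38/0.335 = 39.940
AUC_0→∞ (oral capsule) = 171.90125 + 39.940 = 211.84125 µg/mL·h
F = (AUC_ev/D_ev)/(AUC_iv/D_iv) = (211.84125/5)/(331/5) = 42.36825/66.2 = 0.6400

F = 0.640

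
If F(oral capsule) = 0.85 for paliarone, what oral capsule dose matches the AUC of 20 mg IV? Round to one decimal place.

For equal systemic exposure: F × D_ev = D_iv
D_ev = D_iv / F = 20 / 0.85 = 23.5294 mg

D_oral = 23.5 mg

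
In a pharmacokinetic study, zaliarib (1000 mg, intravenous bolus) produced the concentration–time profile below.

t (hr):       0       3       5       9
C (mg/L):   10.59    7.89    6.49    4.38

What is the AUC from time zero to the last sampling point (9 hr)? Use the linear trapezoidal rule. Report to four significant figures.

AUC = 63.84 mg/L·hr

Trapezoidal AUC_0→9:
  [0→3]: (10.59+7.89)/2 × 3 = 27.72
  [3→5]: (7.89+6.49)/2 × 2 = 14.38
  [5→9]: (6.49+4.38)/2 × 4 = 21.74
  Sum = 63.84 mg/L·hr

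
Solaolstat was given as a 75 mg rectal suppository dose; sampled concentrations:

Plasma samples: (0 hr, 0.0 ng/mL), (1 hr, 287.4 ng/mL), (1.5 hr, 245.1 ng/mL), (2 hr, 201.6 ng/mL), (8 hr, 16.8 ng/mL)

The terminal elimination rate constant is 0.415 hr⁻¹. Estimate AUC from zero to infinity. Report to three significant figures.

Trapezoidal AUC_0→8:
  [0→1]: (0.0+287.4)/2 × 1 = 143.7
  [1→1.5]: (287.4+245.1)/2 × 0.5 = 133.125
  [1.5→2]: (245.1+201.6)/2 × 0.5 = 111.675
  [2→8]: (201.6+16.8)/2 × 6 = 655.2
  Sum = 1043.7 ng/mL·hr
Extrapolated tail: C_last / k_e = 16.8 / 0.415 = 40.482
AUC_0→∞ = 1043.7 + 40.482 = 1084.182 ng/mL·hr

AUC = 1080 ng/mL·hr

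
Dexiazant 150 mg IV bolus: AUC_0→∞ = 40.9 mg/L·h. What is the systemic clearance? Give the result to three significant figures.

CL = Dose_iv / AUC_0→∞
   = 150 / 40.9 = 3.66748 L/h

CL = 3.67 L/h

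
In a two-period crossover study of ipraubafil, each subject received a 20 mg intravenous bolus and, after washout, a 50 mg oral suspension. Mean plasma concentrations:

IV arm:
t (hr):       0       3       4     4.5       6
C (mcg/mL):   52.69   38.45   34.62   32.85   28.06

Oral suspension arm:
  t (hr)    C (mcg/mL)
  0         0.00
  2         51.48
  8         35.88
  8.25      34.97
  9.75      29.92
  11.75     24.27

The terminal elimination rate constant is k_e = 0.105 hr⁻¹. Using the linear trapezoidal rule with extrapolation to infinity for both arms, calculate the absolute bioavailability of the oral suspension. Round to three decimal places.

Trapezoidal AUC_0→6 (IV):
  [0→3]: (52.69+38.45)/2 × 3 = 136.71
  [3→4]: (38.45+34.62)/2 × 1 = 36.535
  [4→4.5]: (34.62+32.85)/2 × 0.5 = 16.8675
  [4.5→6]: (32.85+28.06)/2 × 1.5 = 45.6825
  Sum = 235.795 mcg/mL·hr
IV tail: 28.06/0.105 = 267.238; AUC_iv,0→∞ = 235.795 + 267.238 = 503.033 mcg/mL·hr
Trapezoidal AUC_0→11.75 (oral suspension):
  [0→2]: (0.00+51.48)/2 × 2 = 51.48
  [2→8]: (51.48+35.88)/2 × 6 = 262.08
  [8→8.25]: (35.88+34.97)/2 × 0.25 = 8.85625
  [8.25→9.75]: (34.97+29.92)/2 × 1.5 = 48.6675
  [9.75→11.75]: (29.92+24.27)/2 × 2 = 54.19
  Sum = 425.27375 mcg/mL·hr
oral suspension tail: 24.27/0.105 = 231.143; AUC_ev,0→∞ = 425.27375 + 231.143 = 656.41675 mcg/mL·hr
F = (AUC_ev/D_ev)/(AUC_iv/D_iv) = (656.41675/50)/(503.033/20) = 13.128335/25.15165 = 0.5220

F = 0.522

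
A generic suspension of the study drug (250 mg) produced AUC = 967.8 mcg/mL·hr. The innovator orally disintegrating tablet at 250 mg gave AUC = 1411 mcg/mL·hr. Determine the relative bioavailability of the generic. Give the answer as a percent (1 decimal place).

F_rel = (AUC_test/D_test) / (AUC_ref/D_ref)
      = (967.8/250) / (1411/250)
      = 3.8712 / 5.644 = 0.6859 = 68.59%

F_rel = 68.6%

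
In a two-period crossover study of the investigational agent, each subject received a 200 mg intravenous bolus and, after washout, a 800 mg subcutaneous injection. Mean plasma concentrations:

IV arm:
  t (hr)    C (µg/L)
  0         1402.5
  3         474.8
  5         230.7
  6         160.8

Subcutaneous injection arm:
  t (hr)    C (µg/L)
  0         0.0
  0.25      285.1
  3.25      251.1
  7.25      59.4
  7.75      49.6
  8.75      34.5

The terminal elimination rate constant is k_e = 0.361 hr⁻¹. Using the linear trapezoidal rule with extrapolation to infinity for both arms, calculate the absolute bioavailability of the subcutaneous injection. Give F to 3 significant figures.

F = 0.0976

Trapezoidal AUC_0→6 (IV):
  [0→3]: (1402.5+474.8)/2 × 3 = 2815.95
  [3→5]: (474.8+230.7)/2 × 2 = 705.5
  [5→6]: (230.7+160.8)/2 × 1 = 195.75
  Sum = 3717.2 µg/L·hr
IV tail: 160.8/0.361 = 445.429; AUC_iv,0→∞ = 3717.2 + 445.429 = 4162.629 µg/L·hr
Trapezoidal AUC_0→8.75 (subcutaneous injection):
  [0→0.25]: (0.0+285.1)/2 × 0.25 = 35.6375
  [0.25→3.25]: (285.1+251.1)/2 × 3 = 804.3
  [3.25→7.25]: (251.1+59.4)/2 × 4 = 621.0
  [7.25→7.75]: (59.4+49.6)/2 × 0.5 = 27.25
  [7.75→8.75]: (49.6+34.5)/2 × 1 = 42.05
  Sum = 1530.2375 µg/L·hr
subcutaneous injection tail: 34.5/0.361 = 95.568; AUC_ev,0→∞ = 1530.2375 + 95.568 = 1625.8055 µg/L·hr
F = (AUC_ev/D_ev)/(AUC_iv/D_iv) = (1625.8055/800)/(4162.629/200) = 2.03226/20.813145 = 0.0976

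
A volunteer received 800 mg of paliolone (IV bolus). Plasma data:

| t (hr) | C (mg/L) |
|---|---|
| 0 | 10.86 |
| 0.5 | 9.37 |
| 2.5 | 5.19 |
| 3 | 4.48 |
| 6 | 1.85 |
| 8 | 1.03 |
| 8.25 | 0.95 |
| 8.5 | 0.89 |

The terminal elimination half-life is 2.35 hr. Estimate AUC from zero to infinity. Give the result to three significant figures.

Trapezoidal AUC_0→8.5:
  [0→0.5]: (10.86+9.37)/2 × 0.5 = 5.0575
  [0.5→2.5]: (9.37+5.19)/2 × 2 = 14.56
  [2.5→3]: (5.19+4.48)/2 × 0.5 = 2.4175
  [3→6]: (4.48+1.85)/2 × 3 = 9.495
  [6→8]: (1.85+1.03)/2 × 2 = 2.88
  [8→8.25]: (1.03+0.95)/2 × 0.25 = 0.2475
  [8.25→8.5]: (0.95+0.89)/2 × 0.25 = 0.23
  Sum = 34.8875 mg/L·hr
k_e = ln2 / t½ = 0.693147 / 2.35 = 0.2950 hr^-1
Extrapolated tail: C_last / k_e = 0.89 / 0.295 = 3.017
AUC_0→∞ = 34.8875 + 3.017 = 37.9045 mg/L·hr

AUC = 37.9 mg/L·hr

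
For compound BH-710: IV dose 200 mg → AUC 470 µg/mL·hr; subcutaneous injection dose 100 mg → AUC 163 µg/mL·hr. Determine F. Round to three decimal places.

F = 0.694

F = (AUC_ev / D_ev) / (AUC_iv / D_iv)
  = (163/100) / (470/200)
  = 1.63 / 2.35 = 0.6936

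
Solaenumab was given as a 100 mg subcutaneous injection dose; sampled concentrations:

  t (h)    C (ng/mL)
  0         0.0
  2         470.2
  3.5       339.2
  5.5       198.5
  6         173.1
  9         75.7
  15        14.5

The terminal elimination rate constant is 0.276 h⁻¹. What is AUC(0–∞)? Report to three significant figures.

Trapezoidal AUC_0→15:
  [0→2]: (0.0+470.2)/2 × 2 = 470.2
  [2→3.5]: (470.2+339.2)/2 × 1.5 = 607.05
  [3.5→5.5]: (339.2+198.5)/2 × 2 = 537.7
  [5.5→6]: (198.5+173.1)/2 × 0.5 = 92.9
  [6→9]: (173.1+75.7)/2 × 3 = 373.2
  [9→15]: (75.7+14.5)/2 × 6 = 270.6
  Sum = 2351.65 ng/mL·h
Extrapolated tail: C_last / k_e = 14.5 / 0.276 = 52.536
AUC_0→∞ = 2351.65 + 52.536 = 2404.186 ng/mL·h

AUC = 2400 ng/mL·h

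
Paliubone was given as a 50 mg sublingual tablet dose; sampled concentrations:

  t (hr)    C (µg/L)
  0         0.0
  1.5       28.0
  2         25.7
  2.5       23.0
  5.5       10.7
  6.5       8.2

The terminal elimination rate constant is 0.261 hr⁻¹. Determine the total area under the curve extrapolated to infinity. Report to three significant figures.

AUC = 138 µg/L·hr

Trapezoidal AUC_0→6.5:
  [0→1.5]: (0.0+28.0)/2 × 1.5 = 21.0
  [1.5→2]: (28.0+25.7)/2 × 0.5 = 13.425
  [2→2.5]: (25.7+23.0)/2 × 0.5 = 12.175
  [2.5→5.5]: (23.0+10.7)/2 × 3 = 50.55
  [5.5→6.5]: (10.7+8.2)/2 × 1 = 9.45
  Sum = 106.6 µg/L·hr
Extrapolated tail: C_last / k_e = 8.2 / 0.261 = 31.418
AUC_0→∞ = 106.6 + 31.418 = 138.018 µg/L·hr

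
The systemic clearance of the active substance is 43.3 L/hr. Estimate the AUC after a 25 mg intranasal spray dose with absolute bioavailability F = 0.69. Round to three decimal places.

AUC = 0.398 mg/L·hr

AUC_0→∞ = F × Dose / CL
        = 0.69 × 25 / 43.3 = 0.398383 mg/L·hr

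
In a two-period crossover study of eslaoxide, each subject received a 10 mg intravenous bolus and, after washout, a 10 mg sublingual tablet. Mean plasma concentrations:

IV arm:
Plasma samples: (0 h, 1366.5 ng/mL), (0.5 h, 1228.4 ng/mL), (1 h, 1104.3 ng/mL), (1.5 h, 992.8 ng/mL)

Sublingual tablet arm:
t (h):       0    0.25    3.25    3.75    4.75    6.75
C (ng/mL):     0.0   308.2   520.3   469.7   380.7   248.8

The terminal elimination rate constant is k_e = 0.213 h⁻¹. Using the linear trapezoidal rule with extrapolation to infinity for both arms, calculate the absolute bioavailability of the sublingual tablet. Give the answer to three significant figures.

Trapezoidal AUC_0→1.5 (IV):
  [0→0.5]: (1366.5+1228.4)/2 × 0.5 = 648.725
  [0.5→1]: (1228.4+1104.3)/2 × 0.5 = 583.175
  [1→1.5]: (1104.3+992.8)/2 × 0.5 = 524.275
  Sum = 1756.175 ng/mL·h
IV tail: 992.8/0.213 = 4661.033; AUC_iv,0→∞ = 1756.175 + 4661.033 = 6417.208 ng/mL·h
Trapezoidal AUC_0→6.75 (sublingual tablet):
  [0→0.25]: (0.0+308.2)/2 × 0.25 = 38.525
  [0.25→3.25]: (308.2+520.3)/2 × 3 = 1242.75
  [3.25→3.75]: (520.3+469.7)/2 × 0.5 = 247.5
  [3.75→4.75]: (469.7+380.7)/2 × 1 = 425.2
  [4.75→6.75]: (380.7+248.8)/2 × 2 = 629.5
  Sum = 2583.475 ng/mL·h
sublingual tablet tail: 248.8/0.213 = 1168.075; AUC_ev,0→∞ = 2583.475 + 1168.075 = 3751.55 ng/mL·h
F = (AUC_ev/D_ev)/(AUC_iv/D_iv) = (3751.55/10)/(6417.208/10) = 375.155/641.7208 = 0.5846

F = 0.585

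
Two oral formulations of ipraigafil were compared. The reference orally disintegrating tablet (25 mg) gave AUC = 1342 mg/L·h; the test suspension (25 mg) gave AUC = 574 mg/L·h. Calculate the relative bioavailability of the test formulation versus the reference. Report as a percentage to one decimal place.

F_rel = (AUC_test/D_test) / (AUC_ref/D_ref)
      = (574/25) / (1342/25)
      = 22.96 / 53.68 = 0.4277 = 42.77%

F_rel = 42.8%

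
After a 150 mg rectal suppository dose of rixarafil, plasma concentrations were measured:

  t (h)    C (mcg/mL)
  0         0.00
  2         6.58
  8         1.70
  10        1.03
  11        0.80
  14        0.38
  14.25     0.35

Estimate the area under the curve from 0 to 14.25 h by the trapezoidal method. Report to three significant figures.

Trapezoidal AUC_0→14.25:
  [0→2]: (0.00+6.58)/2 × 2 = 6.58
  [2→8]: (6.58+1.70)/2 × 6 = 24.84
  [8→10]: (1.70+1.03)/2 × 2 = 2.73
  [10→11]: (1.03+0.80)/2 × 1 = 0.915
  [11→14]: (0.80+0.38)/2 × 3 = 1.77
  [14→14.25]: (0.38+0.35)/2 × 0.25 = 0.09125
  Sum = 36.92625 mcg/mL·h

AUC = 36.9 mcg/mL·h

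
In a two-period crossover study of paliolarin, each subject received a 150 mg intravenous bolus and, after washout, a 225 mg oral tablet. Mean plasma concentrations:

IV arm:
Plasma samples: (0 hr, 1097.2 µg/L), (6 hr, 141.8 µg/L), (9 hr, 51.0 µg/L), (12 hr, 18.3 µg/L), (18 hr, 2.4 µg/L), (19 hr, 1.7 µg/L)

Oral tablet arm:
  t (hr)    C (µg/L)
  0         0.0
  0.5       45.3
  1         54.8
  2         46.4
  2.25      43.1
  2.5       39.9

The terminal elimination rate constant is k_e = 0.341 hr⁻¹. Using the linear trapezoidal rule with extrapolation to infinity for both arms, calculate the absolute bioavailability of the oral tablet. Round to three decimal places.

Trapezoidal AUC_0→19 (IV):
  [0→6]: (1097.2+141.8)/2 × 6 = 3717.0
  [6→9]: (141.8+51.0)/2 × 3 = 289.2
  [9→12]: (51.0+18.3)/2 × 3 = 103.95
  [12→18]: (18.3+2.4)/2 × 6 = 62.1
  [18→19]: (2.4+1.7)/2 × 1 = 2.05
  Sum = 4174.3 µg/L·hr
IV tail: 1.7/0.341 = 4.985; AUC_iv,0→∞ = 4174.3 + 4.985 = 4179.285 µg/L·hr
Trapezoidal AUC_0→2.5 (oral tablet):
  [0→0.5]: (0.0+45.3)/2 × 0.5 = 11.325
  [0.5→1]: (45.3+54.8)/2 × 0.5 = 25.025
  [1→2]: (54.8+46.4)/2 × 1 = 50.6
  [2→2.25]: (46.4+43.1)/2 × 0.25 = 11.1875
  [2.25→2.5]: (43.1+39.9)/2 × 0.25 = 10.375
  Sum = 108.5125 µg/L·hr
oral tablet tail: 39.9/0.341 = 117.009; AUC_ev,0→∞ = 108.5125 + 117.009 = 225.5215 µg/L·hr
F = (AUC_ev/D_ev)/(AUC_iv/D_iv) = (225.5215/225)/(4179.285/150) = 1.00232/27.8619 = 0.0360

F = 0.036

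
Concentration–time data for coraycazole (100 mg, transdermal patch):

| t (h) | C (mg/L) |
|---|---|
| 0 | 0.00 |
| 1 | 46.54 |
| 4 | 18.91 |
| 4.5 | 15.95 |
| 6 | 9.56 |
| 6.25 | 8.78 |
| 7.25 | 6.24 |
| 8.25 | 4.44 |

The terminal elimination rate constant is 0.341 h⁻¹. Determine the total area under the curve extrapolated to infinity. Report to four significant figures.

AUC = 177.5 mg/L·h

Trapezoidal AUC_0→8.25:
  [0→1]: (0.00+46.54)/2 × 1 = 23.27
  [1→4]: (46.54+18.91)/2 × 3 = 98.175
  [4→4.5]: (18.91+15.95)/2 × 0.5 = 8.715
  [4.5→6]: (15.95+9.56)/2 × 1.5 = 19.1325
  [6→6.25]: (9.56+8.78)/2 × 0.25 = 2.2925
  [6.25→7.25]: (8.78+6.24)/2 × 1 = 7.51
  [7.25→8.25]: (6.24+4.44)/2 × 1 = 5.34
  Sum = 164.435 mg/L·h
Extrapolated tail: C_last / k_e = 4.44 / 0.341 = 13.021
AUC_0→∞ = 164.435 + 13.021 = 177.456 mg/L·h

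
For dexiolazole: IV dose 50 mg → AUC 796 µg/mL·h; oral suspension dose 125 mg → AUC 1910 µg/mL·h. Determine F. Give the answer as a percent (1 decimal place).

F = (AUC_ev / D_ev) / (AUC_iv / D_iv)
  = (1910/125) / (796/50)
  = 15.28 / 15.92 = 0.9598
  = 95.98%

F = 96.0%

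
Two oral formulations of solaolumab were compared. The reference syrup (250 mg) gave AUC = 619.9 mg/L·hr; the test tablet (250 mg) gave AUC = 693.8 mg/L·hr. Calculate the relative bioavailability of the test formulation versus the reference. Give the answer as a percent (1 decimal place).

F_rel = (AUC_test/D_test) / (AUC_ref/D_ref)
      = (693.8/250) / (619.9/250)
      = 2.7752 / 2.4796 = 1.1192 = 111.92%

F_rel = 111.9%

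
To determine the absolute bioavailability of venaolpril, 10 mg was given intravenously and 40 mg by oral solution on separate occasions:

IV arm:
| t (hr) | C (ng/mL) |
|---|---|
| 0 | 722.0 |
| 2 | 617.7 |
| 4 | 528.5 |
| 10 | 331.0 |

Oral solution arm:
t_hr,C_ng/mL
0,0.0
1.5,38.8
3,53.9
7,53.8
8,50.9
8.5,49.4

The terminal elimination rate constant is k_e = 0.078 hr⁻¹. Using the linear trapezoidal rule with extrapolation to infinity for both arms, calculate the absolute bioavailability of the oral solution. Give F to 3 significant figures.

F = 0.0275

Trapezoidal AUC_0→10 (IV):
  [0→2]: (722.0+617.7)/2 × 2 = 1339.7
  [2→4]: (617.7+528.5)/2 × 2 = 1146.2
  [4→10]: (528.5+331.0)/2 × 6 = 2578.5
  Sum = 5064.4 ng/mL·hr
IV tail: 331.0/0.078 = 4243.590; AUC_iv,0→∞ = 5064.4 + 4243.590 = 9307.99 ng/mL·hr
Trapezoidal AUC_0→8.5 (oral solution):
  [0→1.5]: (0.0+38.8)/2 × 1.5 = 29.1
  [1.5→3]: (38.8+53.9)/2 × 1.5 = 69.525
  [3→7]: (53.9+53.8)/2 × 4 = 215.4
  [7→8]: (53.8+50.9)/2 × 1 = 52.35
  [8→8.5]: (50.9+49.4)/2 × 0.5 = 25.075
  Sum = 391.45 ng/mL·hr
oral solution tail: 49.4/0.078 = 633.333; AUC_ev,0→∞ = 391.45 + 633.333 = 1024.783 ng/mL·hr
F = (AUC_ev/D_ev)/(AUC_iv/D_iv) = (1024.783/40)/(9307.99/10) = 25.619575/930.799 = 0.0275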